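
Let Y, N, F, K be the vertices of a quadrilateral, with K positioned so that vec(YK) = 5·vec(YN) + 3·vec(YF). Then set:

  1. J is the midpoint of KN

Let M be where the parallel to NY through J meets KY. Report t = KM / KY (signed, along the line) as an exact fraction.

Set Y = (0, 0), N = (1, 0), F = (0, 1), K = (5, 3); any affine frame gives the same invariant.
1. J is the midpoint of KN ⇒ J = (3, 3/2)
through J parallel to NY: direction (-1, 0); meets KY at M = (5/2, 3/2)
M = K + t·(Y−K) with t = 1/2

t = 1/2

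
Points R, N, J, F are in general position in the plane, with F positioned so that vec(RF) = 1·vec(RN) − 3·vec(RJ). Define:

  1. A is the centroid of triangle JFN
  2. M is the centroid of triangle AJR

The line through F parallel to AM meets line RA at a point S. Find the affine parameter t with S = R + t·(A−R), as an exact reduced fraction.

Assign R = (0, 0), N = (1, 0), J = (0, 1), F = (1, -3) — the answer is frame-independent, so this choice is without loss of generality.
1. A is the centroid of triangle JFN ⇒ A = (2/3, -2/3)
2. M is the centroid of triangle AJR ⇒ M = (2/9, 1/9)
through F parallel to AM: direction (-4/9, 7/9); meets RA at S = (-5/3, 5/3)
S = R + t·(A−R) with t = -5/2

t = -5/2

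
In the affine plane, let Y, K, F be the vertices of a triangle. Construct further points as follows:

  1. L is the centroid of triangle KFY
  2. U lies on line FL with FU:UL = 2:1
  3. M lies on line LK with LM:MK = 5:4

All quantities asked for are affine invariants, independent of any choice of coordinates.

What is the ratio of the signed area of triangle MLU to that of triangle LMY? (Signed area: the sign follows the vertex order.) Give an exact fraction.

Choose coordinates Y = (0, 0), K = (1, 0), F = (0, 1).
1. L is the centroid of triangle KFY ⇒ L = (1/3, 1/3)
2. U lies on line FL with FU:UL = 2:1 ⇒ U = (2/9, 5/9)
3. M lies on line LK with LM:MK = 5:4 ⇒ M = (19/27, 4/27)
2·[MLU] = -5/81, 2·[LMY] = -5/27
[MLU]:[LMY] = -5/81:-5/27 = 1/3

[MLU]:[LMY] = 1/3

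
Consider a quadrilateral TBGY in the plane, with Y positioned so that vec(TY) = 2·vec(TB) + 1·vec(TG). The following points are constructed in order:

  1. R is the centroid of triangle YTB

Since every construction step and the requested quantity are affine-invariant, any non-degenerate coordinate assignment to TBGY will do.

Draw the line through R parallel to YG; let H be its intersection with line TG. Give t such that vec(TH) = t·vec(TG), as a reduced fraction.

t = 1/3

Assign T = (0, 0), B = (1, 0), G = (0, 1), Y = (2, 1) — the answer is frame-independent, so this choice is without loss of generality.
1. R is the centroid of triangle YTB ⇒ R = (1, 1/3)
through R parallel to YG: direction (-2, 0); meets TG at H = (0, 1/3)
H = T + t·(G−T) with t = 1/3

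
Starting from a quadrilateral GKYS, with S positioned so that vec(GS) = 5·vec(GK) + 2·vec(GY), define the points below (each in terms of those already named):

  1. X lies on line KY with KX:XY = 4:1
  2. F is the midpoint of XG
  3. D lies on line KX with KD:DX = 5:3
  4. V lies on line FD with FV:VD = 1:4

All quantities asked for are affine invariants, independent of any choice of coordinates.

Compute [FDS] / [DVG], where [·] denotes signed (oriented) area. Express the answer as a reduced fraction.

Work in coordinates with G = (0, 0), K = (1, 0), Y = (0, 1), S = (5, 2).
1. X lies on line KY with KX:XY = 4:1 ⇒ X = (1/5, 4/5)
2. F is the midpoint of XG ⇒ F = (1/10, 2/5)
3. D lies on line KX with KD:DX = 5:3 ⇒ D = (1/2, 1/2)
4. V lies on line FD with FV:VD = 1:4 ⇒ V = (9/50, 21/50)
2·[FDS] = 3/20, 2·[DVG] = 3/25
[FDS]:[DVG] = 3/20:3/25 = 5/4

[FDS]:[DVG] = 5/4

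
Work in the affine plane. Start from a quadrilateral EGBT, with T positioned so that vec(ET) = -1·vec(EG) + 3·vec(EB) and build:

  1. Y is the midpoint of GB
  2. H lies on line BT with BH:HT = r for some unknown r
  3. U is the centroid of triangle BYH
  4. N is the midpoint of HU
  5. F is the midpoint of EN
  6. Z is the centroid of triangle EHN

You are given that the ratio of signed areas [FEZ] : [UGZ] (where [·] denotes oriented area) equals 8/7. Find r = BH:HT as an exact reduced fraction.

r = -3/2

Choose coordinates E = (0, 0), G = (1, 0), B = (0, 1), T = (-1, 3).
1. Y is the midpoint of GB ⇒ Y = (1/2, 1/2)
2. With BH:HT = r, write λ = r/(r+1) so H = B + λ·(T−B); H is affine-linear in λ
3. U is the centroid of triangle BYH ⇒ U is an affine combination of earlier points and hence also affine-linear in λ
4. N is the midpoint of HU ⇒ N is an affine combination of earlier points and hence also affine-linear in λ
5. F is the midpoint of EN ⇒ F is an affine combination of earlier points and hence also affine-linear in λ
6. Z is the centroid of triangle EHN ⇒ Z is an affine combination of earlier points and hence also affine-linear in λ
Every point depending on H is an affine combination of H and λ-independent points, so each such coordinate is linear in λ; the λ² term in each signed area is a multiple of (T−B)×(T−B) = 0, so 2·[FEZ] and 2·[UGZ] are each linear in λ. Evaluating at λ=0 and λ=1:
  2·[FEZ] = -5/72·λ − 1/72,   2·[UGZ] = 1/36·λ − 5/18
So [FEZ]:[UGZ] = (-5/72·λ − 1/72) / (1/36·λ − 5/18). Setting this equal to 8/7:
  -5/72·λ − 1/72 = 8/7·(1/36·λ − 5/18)  ⇒  λ = 3
Then r = λ/(1−λ) = (3)/(-2) = -3/2. Check: with r = -3/2, H = (-3, 7) and [FEZ]:[UGZ] = 8/7 as required.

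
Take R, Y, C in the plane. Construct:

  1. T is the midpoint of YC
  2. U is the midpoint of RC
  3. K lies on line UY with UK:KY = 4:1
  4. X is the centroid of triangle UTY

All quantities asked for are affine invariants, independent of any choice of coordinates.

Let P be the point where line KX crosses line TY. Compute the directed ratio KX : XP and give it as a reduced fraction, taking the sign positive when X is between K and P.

Assign R = (0, 0), Y = (1, 0), C = (0, 1) — the answer is frame-independent, so this choice is without loss of generality.
1. T is the midpoint of YC ⇒ T = (1/2, 1/2)
2. U is the midpoint of RC ⇒ U = (0, 1/2)
3. K lies on line UY with UK:KY = 4:1 ⇒ K = (4/5, 1/10)
4. X is the centroid of triangle UTY ⇒ X = (1/2, 1/3)
line KX meets TY at P = (5/4, -1/4)
X = K + t·(P−K) with t = -2/3, so KX:XP = -2/3:5/3

KX:XP = -2/5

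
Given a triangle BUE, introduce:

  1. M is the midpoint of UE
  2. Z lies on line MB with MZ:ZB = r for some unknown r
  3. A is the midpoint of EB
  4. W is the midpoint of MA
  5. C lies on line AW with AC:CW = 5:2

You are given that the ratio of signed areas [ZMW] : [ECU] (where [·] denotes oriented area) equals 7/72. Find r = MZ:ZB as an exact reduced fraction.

r = 1/3

Assign B = (0, 0), U = (1, 0), E = (0, 1) — the answer is frame-independent, so this choice is without loss of generality.
1. M is the midpoint of UE ⇒ M = (1/2, 1/2)
2. With MZ:ZB = r, write λ = r/(r+1) so Z = M + λ·(B−M); Z is affine-linear in λ
3. A is the midpoint of EB ⇒ A = (0, 1/2)
4. W is the midpoint of MA ⇒ W = (1/4, 1/2)
5. C lies on line AW with AC:CW = 5:2 ⇒ C = (5/28, 1/2)
Every point depending on Z is an affine combination of Z and λ-independent points, so each such coordinate is linear in λ; the λ² term in each signed area is a multiple of (B−M)×(B−M) = 0, so 2·[ZMW] and 2·[ECU] are each linear in λ. Evaluating at λ=0 and λ=1:
  2·[ZMW] = 1/8·λ,   2·[ECU] = 9/28
So [ZMW]:[ECU] = (1/8·λ) / (9/28). Setting this equal to 7/72:
  1/8·λ = 7/72·(9/28)  ⇒  λ = 1/4
Then r = λ/(1−λ) = (1/4)/(3/4) = 1/3. Check: with r = 1/3, Z = (3/8, 3/8) and [ZMW]:[ECU] = 7/72 as required.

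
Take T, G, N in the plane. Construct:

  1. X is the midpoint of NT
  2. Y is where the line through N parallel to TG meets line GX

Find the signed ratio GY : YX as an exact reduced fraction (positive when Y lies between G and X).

GY:YX = -2

Set T = (0, 0), G = (1, 0), N = (0, 1); any affine frame gives the same invariant.
1. X is the midpoint of NT ⇒ X = (0, 1/2)
2. Y is where the line through N parallel to TG meets line GX ⇒ Y = (-1, 1)
Y = G + t·(X−G) with t = 2, so GY:YX = t:(1−t) = 2:-1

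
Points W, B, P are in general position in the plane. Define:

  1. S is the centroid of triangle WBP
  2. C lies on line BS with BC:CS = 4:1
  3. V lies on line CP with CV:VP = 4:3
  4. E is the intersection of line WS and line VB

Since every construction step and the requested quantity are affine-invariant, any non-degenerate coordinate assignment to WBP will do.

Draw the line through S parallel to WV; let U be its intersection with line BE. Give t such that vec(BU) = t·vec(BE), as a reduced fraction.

Choose coordinates W = (0, 0), B = (1, 0), P = (0, 1).
1. S is the centroid of triangle WBP ⇒ S = (1/3, 1/3)
2. C lies on line BS with BC:CS = 4:1 ⇒ C = (7/15, 4/15)
3. V lies on line CP with CV:VP = 4:3 ⇒ V = (1/5, 24/35)
4. E is the intersection of line WS and line VB ⇒ E = (6/13, 6/13)
through S parallel to WV: direction (1/5, 24/35); meets BE at U = (7/18, 11/21)
U = B + t·(E−B) with t = 143/126

t = 143/126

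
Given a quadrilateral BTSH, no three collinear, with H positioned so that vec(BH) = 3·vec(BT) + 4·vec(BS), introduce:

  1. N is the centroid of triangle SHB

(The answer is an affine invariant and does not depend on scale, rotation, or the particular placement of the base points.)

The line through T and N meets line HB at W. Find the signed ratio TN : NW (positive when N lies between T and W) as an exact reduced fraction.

TN:NW = -5

Set B = (0, 0), T = (1, 0), S = (0, 1), H = (3, 4); any affine frame gives the same invariant.
1. N is the centroid of triangle SHB ⇒ N = (1, 5/3)
line TN meets HB at W = (1, 4/3)
N = T + t·(W−T) with t = 5/4, so TN:NW = 5/4:-1/4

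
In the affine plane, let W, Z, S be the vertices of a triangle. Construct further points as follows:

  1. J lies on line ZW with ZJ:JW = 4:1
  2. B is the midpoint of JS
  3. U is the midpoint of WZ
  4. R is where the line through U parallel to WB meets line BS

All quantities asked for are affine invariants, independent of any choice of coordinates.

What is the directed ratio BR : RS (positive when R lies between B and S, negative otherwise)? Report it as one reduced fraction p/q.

BR:RS = -5/7

Choose coordinates W = (0, 0), Z = (1, 0), S = (0, 1).
1. J lies on line ZW with ZJ:JW = 4:1 ⇒ J = (1/5, 0)
2. B is the midpoint of JS ⇒ B = (1/10, 1/2)
3. U is the midpoint of WZ ⇒ U = (1/2, 0)
4. R is where the line through U parallel to WB meets line BS ⇒ R = (7/20, -3/4)
R = B + t·(S−B) with t = -5/2, so BR:RS = t:(1−t) = -5/2:7/2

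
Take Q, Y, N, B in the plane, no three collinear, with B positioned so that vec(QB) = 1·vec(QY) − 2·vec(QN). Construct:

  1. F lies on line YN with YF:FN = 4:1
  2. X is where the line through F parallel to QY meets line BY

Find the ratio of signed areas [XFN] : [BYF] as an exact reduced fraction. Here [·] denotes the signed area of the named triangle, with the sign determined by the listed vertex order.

Set Q = (0, 0), Y = (1, 0), N = (0, 1), B = (1, -2); any affine frame gives the same invariant.
1. F lies on line YN with YF:FN = 4:1 ⇒ F = (1/5, 4/5)
2. X is where the line through F parallel to QY meets line BY ⇒ X = (1, 4/5)
2·[XFN] = -4/25, 2·[BYF] = 8/5
[XFN]:[BYF] = -4/25:8/5 = -1/10

[XFN]:[BYF] = -1/10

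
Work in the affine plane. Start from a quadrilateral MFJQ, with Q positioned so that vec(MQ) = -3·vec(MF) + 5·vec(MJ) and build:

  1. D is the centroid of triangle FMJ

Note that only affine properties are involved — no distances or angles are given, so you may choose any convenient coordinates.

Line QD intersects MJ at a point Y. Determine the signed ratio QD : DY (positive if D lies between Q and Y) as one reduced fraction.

QD:DY = -10

Set M = (0, 0), F = (1, 0), J = (0, 1), Q = (-3, 5); any affine frame gives the same invariant.
1. D is the centroid of triangle FMJ ⇒ D = (1/3, 1/3)
line QD meets MJ at Y = (0, 4/5)
D = Q + t·(Y−Q) with t = 10/9, so QD:DY = 10/9:-1/9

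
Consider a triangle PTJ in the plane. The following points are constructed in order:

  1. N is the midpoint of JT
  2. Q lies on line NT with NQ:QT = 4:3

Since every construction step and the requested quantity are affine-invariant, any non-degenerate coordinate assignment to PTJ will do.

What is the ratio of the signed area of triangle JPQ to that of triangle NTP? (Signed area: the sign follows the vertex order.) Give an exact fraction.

Assign P = (0, 0), T = (1, 0), J = (0, 1) — the answer is frame-independent, so this choice is without loss of generality.
1. N is the midpoint of JT ⇒ N = (1/2, 1/2)
2. Q lies on line NT with NQ:QT = 4:3 ⇒ Q = (11/14, 3/14)
2·[JPQ] = 11/14, 2·[NTP] = -1/2
[JPQ]:[NTP] = 11/14:-1/2 = -11/7

[JPQ]:[NTP] = -11/7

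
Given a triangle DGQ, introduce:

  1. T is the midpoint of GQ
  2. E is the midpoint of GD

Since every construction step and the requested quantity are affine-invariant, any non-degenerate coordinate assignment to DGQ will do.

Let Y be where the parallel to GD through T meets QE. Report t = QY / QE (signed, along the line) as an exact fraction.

t = 1/2

Assign D = (0, 0), G = (1, 0), Q = (0, 1) — the answer is frame-independent, so this choice is without loss of generality.
1. T is the midpoint of GQ ⇒ T = (1/2, 1/2)
2. E is the midpoint of GD ⇒ E = (1/2, 0)
through T parallel to GD: direction (-1, 0); meets QE at Y = (1/4, 1/2)
Y = Q + t·(E−Q) with t = 1/2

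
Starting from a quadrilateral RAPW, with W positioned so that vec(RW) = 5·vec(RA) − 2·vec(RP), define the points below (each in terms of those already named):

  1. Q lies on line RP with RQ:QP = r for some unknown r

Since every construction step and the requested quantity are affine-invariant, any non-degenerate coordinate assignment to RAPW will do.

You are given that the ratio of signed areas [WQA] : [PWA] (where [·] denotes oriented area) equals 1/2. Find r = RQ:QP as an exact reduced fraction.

r = 1/3

Choose coordinates R = (0, 0), A = (1, 0), P = (0, 1), W = (5, -2).
1. With RQ:QP = r, write λ = r/(r+1) so Q = R + λ·(P−R); Q is affine-linear in λ
Every point depending on Q is an affine combination of Q and λ-independent points, so each such coordinate is linear in λ; the λ² term in each signed area is a multiple of (P−R)×(P−R) = 0, so 2·[WQA] and 2·[PWA] are each linear in λ. Evaluating at λ=0 and λ=1:
  2·[WQA] = 4·λ − 2,   2·[PWA] = -2
So [WQA]:[PWA] = (4·λ − 2) / (-2). Setting this equal to 1/2:
  4·λ − 2 = 1/2·(-2)  ⇒  λ = 1/4
Then r = λ/(1−λ) = (1/4)/(3/4) = 1/3. Check: with r = 1/3, Q = (0, 1/4) and [WQA]:[PWA] = 1/2 as required.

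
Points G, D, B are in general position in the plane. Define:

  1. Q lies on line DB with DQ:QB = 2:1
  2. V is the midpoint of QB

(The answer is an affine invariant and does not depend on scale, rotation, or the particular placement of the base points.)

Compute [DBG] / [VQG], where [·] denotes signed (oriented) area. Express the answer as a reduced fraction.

Set G = (0, 0), D = (1, 0), B = (0, 1); any affine frame gives the same invariant.
1. Q lies on line DB with DQ:QB = 2:1 ⇒ Q = (1/3, 2/3)
2. V is the midpoint of QB ⇒ V = (1/6, 5/6)
2·[DBG] = 1, 2·[VQG] = -1/6
[DBG]:[VQG] = 1:-1/6 = -6

[DBG]:[VQG] = -6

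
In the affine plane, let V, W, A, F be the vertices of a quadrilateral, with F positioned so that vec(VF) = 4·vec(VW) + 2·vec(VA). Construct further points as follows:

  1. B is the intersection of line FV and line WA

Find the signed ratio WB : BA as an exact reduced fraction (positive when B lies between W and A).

Work in coordinates with V = (0, 0), W = (1, 0), A = (0, 1), F = (4, 2).
1. B is the intersection of line FV and line WA ⇒ B = (2/3, 1/3)
B = W + t·(A−W) with t = 1/3, so WB:BA = t:(1−t) = 1/3:2/3

WB:BA = 1/2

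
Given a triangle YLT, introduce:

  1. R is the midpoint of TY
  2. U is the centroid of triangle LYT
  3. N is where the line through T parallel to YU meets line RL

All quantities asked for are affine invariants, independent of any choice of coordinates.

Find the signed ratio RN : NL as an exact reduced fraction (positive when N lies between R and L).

Set Y = (0, 0), L = (1, 0), T = (0, 1); any affine frame gives the same invariant.
1. R is the midpoint of TY ⇒ R = (0, 1/2)
2. U is the centroid of triangle LYT ⇒ U = (1/3, 1/3)
3. N is where the line through T parallel to YU meets line RL ⇒ N = (-1/3, 2/3)
N = R + t·(L−R) with t = -1/3, so RN:NL = t:(1−t) = -1/3:4/3

RN:NL = -1/4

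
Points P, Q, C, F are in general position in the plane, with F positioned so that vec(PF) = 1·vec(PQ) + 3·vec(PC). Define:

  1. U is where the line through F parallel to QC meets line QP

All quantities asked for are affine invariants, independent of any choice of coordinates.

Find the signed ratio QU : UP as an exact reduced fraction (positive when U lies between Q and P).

Choose coordinates P = (0, 0), Q = (1, 0), C = (0, 1), F = (1, 3).
1. U is where the line through F parallel to QC meets line QP ⇒ U = (4, 0)
U = Q + t·(P−Q) with t = -3, so QU:UP = t:(1−t) = -3:4

QU:UP = -3/4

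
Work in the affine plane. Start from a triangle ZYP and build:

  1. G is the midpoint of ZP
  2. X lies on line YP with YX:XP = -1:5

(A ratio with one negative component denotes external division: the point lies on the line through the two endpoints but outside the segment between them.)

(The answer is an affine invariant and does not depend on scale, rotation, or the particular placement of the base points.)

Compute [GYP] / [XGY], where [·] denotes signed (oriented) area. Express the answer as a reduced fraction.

Set Z = (0, 0), Y = (1, 0), P = (0, 1); any affine frame gives the same invariant.
1. G is the midpoint of ZP ⇒ G = (0, 1/2)
2. X lies on line YP with YX:XP = -1:5 ⇒ X = (5/4, -1/4)
2·[GYP] = 1/2, 2·[XGY] = -1/8
[GYP]:[XGY] = 1/2:-1/8 = -4

[GYP]:[XGY] = -4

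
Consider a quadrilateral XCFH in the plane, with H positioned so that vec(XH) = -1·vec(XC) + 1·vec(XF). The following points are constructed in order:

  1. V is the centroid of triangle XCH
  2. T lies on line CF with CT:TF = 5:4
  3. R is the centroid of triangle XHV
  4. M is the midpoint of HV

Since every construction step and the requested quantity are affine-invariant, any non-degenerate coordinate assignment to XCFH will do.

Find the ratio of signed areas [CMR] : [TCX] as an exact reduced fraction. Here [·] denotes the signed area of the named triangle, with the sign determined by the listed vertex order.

[CMR]:[TCX] = -2/5

Work in coordinates with X = (0, 0), C = (1, 0), F = (0, 1), H = (-1, 1).
1. V is the centroid of triangle XCH ⇒ V = (0, 1/3)
2. T lies on line CF with CT:TF = 5:4 ⇒ T = (4/9, 5/9)
3. R is the centroid of triangle XHV ⇒ R = (-1/3, 4/9)
4. M is the midpoint of HV ⇒ M = (-1/2, 2/3)
2·[CMR] = 2/9, 2·[TCX] = -5/9
[CMR]:[TCX] = 2/9:-5/9 = -2/5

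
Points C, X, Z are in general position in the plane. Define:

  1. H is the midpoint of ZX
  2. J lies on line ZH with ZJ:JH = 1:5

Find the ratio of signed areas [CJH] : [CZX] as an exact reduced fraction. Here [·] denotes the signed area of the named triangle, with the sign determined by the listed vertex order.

[CJH]:[CZX] = 5/12

Set C = (0, 0), X = (1, 0), Z = (0, 1); any affine frame gives the same invariant.
1. H is the midpoint of ZX ⇒ H = (1/2, 1/2)
2. J lies on line ZH with ZJ:JH = 1:5 ⇒ J = (1/12, 11/12)
2·[CJH] = -5/12, 2·[CZX] = -1
[CJH]:[CZX] = -5/12:-1 = 5/12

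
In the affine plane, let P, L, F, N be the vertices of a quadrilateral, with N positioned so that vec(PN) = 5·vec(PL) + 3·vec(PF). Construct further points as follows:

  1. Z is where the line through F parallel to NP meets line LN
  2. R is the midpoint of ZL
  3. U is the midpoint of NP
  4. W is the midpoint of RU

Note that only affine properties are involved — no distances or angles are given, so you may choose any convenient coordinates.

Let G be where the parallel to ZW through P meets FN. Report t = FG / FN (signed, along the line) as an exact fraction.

t = 29/47

Assign P = (0, 0), L = (1, 0), F = (0, 1), N = (5, 3) — the answer is frame-independent, so this choice is without loss of generality.
1. Z is where the line through F parallel to NP meets line LN ⇒ Z = (35/3, 8)
2. R is the midpoint of ZL ⇒ R = (19/3, 4)
3. U is the midpoint of NP ⇒ U = (5/2, 3/2)
4. W is the midpoint of RU ⇒ W = (53/12, 11/4)
through P parallel to ZW: direction (-29/4, -21/4); meets FN at G = (145/47, 105/47)
G = F + t·(N−F) with t = 29/47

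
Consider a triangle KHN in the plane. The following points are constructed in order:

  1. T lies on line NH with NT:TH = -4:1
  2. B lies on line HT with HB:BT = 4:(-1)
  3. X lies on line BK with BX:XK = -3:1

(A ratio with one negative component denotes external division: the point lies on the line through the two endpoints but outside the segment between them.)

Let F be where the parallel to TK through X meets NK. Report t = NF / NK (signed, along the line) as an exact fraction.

Assign K = (0, 0), H = (1, 0), N = (0, 1) — the answer is frame-independent, so this choice is without loss of generality.
1. T lies on line NH with NT:TH = -4:1 ⇒ T = (4/3, -1/3)
2. B lies on line HT with HB:BT = 4:(-1) ⇒ B = (13/9, -4/9)
3. X lies on line BK with BX:XK = -3:1 ⇒ X = (-13/18, 2/9)
through X parallel to TK: direction (-4/3, 1/3); meets NK at F = (0, 1/24)
F = N + t·(K−N) with t = 23/24

t = 23/24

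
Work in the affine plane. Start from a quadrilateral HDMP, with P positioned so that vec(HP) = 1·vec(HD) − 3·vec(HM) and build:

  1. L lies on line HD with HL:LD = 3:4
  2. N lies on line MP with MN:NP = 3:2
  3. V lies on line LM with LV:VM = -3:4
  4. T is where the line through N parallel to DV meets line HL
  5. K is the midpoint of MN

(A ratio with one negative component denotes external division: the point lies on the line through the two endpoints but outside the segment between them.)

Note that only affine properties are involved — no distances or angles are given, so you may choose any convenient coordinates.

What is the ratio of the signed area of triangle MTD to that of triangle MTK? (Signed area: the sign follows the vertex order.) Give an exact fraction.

Set H = (0, 0), D = (1, 0), M = (0, 1), P = (1, -3); any affine frame gives the same invariant.
1. L lies on line HD with HL:LD = 3:4 ⇒ L = (3/7, 0)
2. N lies on line MP with MN:NP = 3:2 ⇒ N = (3/5, -7/5)
3. V lies on line LM with LV:VM = -3:4 ⇒ V = (12/7, -3)
4. T is where the line through N parallel to DV meets line HL ⇒ T = (4/15, 0)
5. K is the midpoint of MN ⇒ K = (3/10, -1/5)
2·[MTD] = 11/15, 2·[MTK] = -1/50
[MTD]:[MTK] = 11/15:-1/50 = -110/3

[MTD]:[MTK] = -110/3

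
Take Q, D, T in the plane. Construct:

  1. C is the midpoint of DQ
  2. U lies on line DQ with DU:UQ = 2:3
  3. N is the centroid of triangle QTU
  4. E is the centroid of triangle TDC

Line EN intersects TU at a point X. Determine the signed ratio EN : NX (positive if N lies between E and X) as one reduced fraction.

Set Q = (0, 0), D = (1, 0), T = (0, 1); any affine frame gives the same invariant.
1. C is the midpoint of DQ ⇒ C = (1/2, 0)
2. U lies on line DQ with DU:UQ = 2:3 ⇒ U = (3/5, 0)
3. N is the centroid of triangle QTU ⇒ N = (1/5, 1/3)
4. E is the centroid of triangle TDC ⇒ E = (1/2, 1/3)
line EN meets TU at X = (2/5, 1/3)
N = E + t·(X−E) with t = 3, so EN:NX = 3:-2

EN:NX = -3/2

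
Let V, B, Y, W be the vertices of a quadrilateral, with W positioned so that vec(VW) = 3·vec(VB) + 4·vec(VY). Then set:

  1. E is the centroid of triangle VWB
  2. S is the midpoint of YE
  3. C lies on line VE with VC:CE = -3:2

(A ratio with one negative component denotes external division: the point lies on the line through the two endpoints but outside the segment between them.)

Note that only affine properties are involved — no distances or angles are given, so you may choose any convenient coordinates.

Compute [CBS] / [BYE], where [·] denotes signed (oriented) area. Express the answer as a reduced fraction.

[CBS]:[BYE] = 29/10

Work in coordinates with V = (0, 0), B = (1, 0), Y = (0, 1), W = (3, 4).
1. E is the centroid of triangle VWB ⇒ E = (4/3, 4/3)
2. S is the midpoint of YE ⇒ S = (2/3, 7/6)
3. C lies on line VE with VC:CE = -3:2 ⇒ C = (4, 4)
2·[CBS] = -29/6, 2·[BYE] = -5/3
[CBS]:[BYE] = -29/6:-5/3 = 29/10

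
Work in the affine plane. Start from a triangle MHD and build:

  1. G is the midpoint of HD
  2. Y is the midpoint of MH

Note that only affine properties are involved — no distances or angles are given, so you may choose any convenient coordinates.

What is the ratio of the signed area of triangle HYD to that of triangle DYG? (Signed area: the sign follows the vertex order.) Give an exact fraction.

Assign M = (0, 0), H = (1, 0), D = (0, 1) — the answer is frame-independent, so this choice is without loss of generality.
1. G is the midpoint of HD ⇒ G = (1/2, 1/2)
2. Y is the midpoint of MH ⇒ Y = (1/2, 0)
2·[HYD] = -1/2, 2·[DYG] = 1/4
[HYD]:[DYG] = -1/2:1/4 = -2

[HYD]:[DYG] = -2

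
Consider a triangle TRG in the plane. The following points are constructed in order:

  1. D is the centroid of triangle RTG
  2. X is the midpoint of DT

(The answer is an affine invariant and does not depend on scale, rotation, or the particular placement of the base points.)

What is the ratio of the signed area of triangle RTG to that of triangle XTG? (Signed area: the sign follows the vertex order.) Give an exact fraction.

[RTG]:[XTG] = 6

Work in coordinates with T = (0, 0), R = (1, 0), G = (0, 1).
1. D is the centroid of triangle RTG ⇒ D = (1/3, 1/3)
2. X is the midpoint of DT ⇒ X = (1/6, 1/6)
2·[RTG] = -1, 2·[XTG] = -1/6
[RTG]:[XTG] = -1:-1/6 = 6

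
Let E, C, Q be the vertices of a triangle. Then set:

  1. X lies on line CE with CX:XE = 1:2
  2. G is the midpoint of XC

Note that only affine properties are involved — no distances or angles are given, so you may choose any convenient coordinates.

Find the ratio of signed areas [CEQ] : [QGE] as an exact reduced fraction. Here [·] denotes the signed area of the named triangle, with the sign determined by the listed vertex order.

Work in coordinates with E = (0, 0), C = (1, 0), Q = (0, 1).
1. X lies on line CE with CX:XE = 1:2 ⇒ X = (2/3, 0)
2. G is the midpoint of XC ⇒ G = (5/6, 0)
2·[CEQ] = -1, 2·[QGE] = -5/6
[CEQ]:[QGE] = -1:-5/6 = 6/5

[CEQ]:[QGE] = 6/5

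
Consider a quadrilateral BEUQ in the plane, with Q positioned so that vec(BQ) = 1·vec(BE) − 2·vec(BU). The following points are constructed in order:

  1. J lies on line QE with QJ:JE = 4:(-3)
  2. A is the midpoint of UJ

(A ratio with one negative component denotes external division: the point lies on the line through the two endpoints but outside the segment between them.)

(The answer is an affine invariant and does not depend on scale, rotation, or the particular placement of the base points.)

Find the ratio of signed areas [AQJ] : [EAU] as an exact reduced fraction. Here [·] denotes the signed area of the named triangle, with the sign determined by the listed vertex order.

[AQJ]:[EAU] = 4/3

Work in coordinates with B = (0, 0), E = (1, 0), U = (0, 1), Q = (1, -2).
1. J lies on line QE with QJ:JE = 4:(-3) ⇒ J = (1, 6)
2. A is the midpoint of UJ ⇒ A = (1/2, 7/2)
2·[AQJ] = 4, 2·[EAU] = 3
[AQJ]:[EAU] = 4:3 = 4/3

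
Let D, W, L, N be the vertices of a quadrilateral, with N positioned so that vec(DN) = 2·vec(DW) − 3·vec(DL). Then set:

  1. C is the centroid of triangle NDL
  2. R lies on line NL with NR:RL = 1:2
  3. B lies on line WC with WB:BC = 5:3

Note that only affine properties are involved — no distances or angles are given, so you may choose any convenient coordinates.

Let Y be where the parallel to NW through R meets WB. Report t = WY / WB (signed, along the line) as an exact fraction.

Work in coordinates with D = (0, 0), W = (1, 0), L = (0, 1), N = (2, -3).
1. C is the centroid of triangle NDL ⇒ C = (2/3, -2/3)
2. R lies on line NL with NR:RL = 1:2 ⇒ R = (4/3, -5/3)
3. B lies on line WC with WB:BC = 5:3 ⇒ B = (19/24, -5/12)
through R parallel to NW: direction (-1, 3); meets WB at Y = (13/15, -4/15)
Y = W + t·(B−W) with t = 16/25

t = 16/25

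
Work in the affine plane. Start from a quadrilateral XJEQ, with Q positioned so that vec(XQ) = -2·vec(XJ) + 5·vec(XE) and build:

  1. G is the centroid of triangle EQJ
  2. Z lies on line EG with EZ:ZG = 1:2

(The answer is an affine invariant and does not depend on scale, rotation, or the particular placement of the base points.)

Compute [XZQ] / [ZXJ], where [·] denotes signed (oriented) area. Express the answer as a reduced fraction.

Work in coordinates with X = (0, 0), J = (1, 0), E = (0, 1), Q = (-2, 5).
1. G is the centroid of triangle EQJ ⇒ G = (-1/3, 2)
2. Z lies on line EG with EZ:ZG = 1:2 ⇒ Z = (-1/9, 4/3)
2·[XZQ] = 19/9, 2·[ZXJ] = 4/3
[XZQ]:[ZXJ] = 19/9:4/3 = 19/12

[XZQ]:[ZXJ] = 19/12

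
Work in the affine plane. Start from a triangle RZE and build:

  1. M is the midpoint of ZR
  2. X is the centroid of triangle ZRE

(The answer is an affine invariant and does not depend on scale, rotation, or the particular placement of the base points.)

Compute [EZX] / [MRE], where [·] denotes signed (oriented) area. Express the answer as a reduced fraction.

Assign R = (0, 0), Z = (1, 0), E = (0, 1) — the answer is frame-independent, so this choice is without loss of generality.
1. M is the midpoint of ZR ⇒ M = (1/2, 0)
2. X is the centroid of triangle ZRE ⇒ X = (1/3, 1/3)
2·[EZX] = -1/3, 2·[MRE] = -1/2
[EZX]:[MRE] = -1/3:-1/2 = 2/3

[EZX]:[MRE] = 2/3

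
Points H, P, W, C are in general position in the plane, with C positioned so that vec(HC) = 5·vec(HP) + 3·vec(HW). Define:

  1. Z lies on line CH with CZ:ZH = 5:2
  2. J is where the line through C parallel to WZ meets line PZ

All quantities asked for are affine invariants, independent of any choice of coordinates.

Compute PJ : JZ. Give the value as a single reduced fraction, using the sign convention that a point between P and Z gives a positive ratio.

Choose coordinates H = (0, 0), P = (1, 0), W = (0, 1), C = (5, 3).
1. Z lies on line CH with CZ:ZH = 5:2 ⇒ Z = (10/7, 6/7)
2. J is where the line through C parallel to WZ meets line PZ ⇒ J = (55/21, 68/21)
J = P + t·(Z−P) with t = 34/9, so PJ:JZ = t:(1−t) = 34/9:-25/9

PJ:JZ = -34/25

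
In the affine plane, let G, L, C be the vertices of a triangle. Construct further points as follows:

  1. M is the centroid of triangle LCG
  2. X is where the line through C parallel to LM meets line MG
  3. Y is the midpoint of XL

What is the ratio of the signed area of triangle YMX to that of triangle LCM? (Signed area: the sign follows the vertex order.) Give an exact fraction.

[YMX]:[LCM] = -1/2

Work in coordinates with G = (0, 0), L = (1, 0), C = (0, 1).
1. M is the centroid of triangle LCG ⇒ M = (1/3, 1/3)
2. X is where the line through C parallel to LM meets line MG ⇒ X = (2/3, 2/3)
3. Y is the midpoint of XL ⇒ Y = (5/6, 1/3)
2·[YMX] = -1/6, 2·[LCM] = 1/3
[YMX]:[LCM] = -1/6:1/3 = -1/2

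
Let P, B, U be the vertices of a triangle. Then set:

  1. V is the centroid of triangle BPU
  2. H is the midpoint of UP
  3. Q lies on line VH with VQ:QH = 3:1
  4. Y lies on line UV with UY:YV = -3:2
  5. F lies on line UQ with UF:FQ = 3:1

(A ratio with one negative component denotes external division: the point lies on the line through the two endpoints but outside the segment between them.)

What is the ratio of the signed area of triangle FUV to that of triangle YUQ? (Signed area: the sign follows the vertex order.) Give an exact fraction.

Assign P = (0, 0), B = (1, 0), U = (0, 1) — the answer is frame-independent, so this choice is without loss of generality.
1. V is the centroid of triangle BPU ⇒ V = (1/3, 1/3)
2. H is the midpoint of UP ⇒ H = (0, 1/2)
3. Q lies on line VH with VQ:QH = 3:1 ⇒ Q = (1/12, 11/24)
4. Y lies on line UV with UY:YV = -3:2 ⇒ Y = (1, -1)
5. F lies on line UQ with UF:FQ = 3:1 ⇒ F = (1/16, 19/32)
2·[FUV] = -3/32, 2·[YUQ] = 3/8
[FUV]:[YUQ] = -3/32:3/8 = -1/4

[FUV]:[YUQ] = -1/4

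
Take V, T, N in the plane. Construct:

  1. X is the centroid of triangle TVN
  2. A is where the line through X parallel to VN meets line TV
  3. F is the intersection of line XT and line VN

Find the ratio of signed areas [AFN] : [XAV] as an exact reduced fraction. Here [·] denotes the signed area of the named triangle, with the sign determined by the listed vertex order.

Set V = (0, 0), T = (1, 0), N = (0, 1); any affine frame gives the same invariant.
1. X is the centroid of triangle TVN ⇒ X = (1/3, 1/3)
2. A is where the line through X parallel to VN meets line TV ⇒ A = (1/3, 0)
3. F is the intersection of line XT and line VN ⇒ F = (0, 1/2)
2·[AFN] = -1/6, 2·[XAV] = -1/9
[AFN]:[XAV] = -1/6:-1/9 = 3/2

[AFN]:[XAV] = 3/2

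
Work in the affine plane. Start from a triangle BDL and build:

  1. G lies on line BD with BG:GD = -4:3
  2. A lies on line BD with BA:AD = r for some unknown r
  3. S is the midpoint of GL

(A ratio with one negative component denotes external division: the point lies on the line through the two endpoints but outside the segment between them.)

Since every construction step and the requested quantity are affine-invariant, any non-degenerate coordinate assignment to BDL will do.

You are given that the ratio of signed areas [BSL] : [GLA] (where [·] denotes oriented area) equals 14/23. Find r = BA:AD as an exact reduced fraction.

Set B = (0, 0), D = (1, 0), L = (0, 1); any affine frame gives the same invariant.
1. G lies on line BD with BG:GD = -4:3 ⇒ G = (4, 0)
2. With BA:AD = r, write λ = r/(r+1) so A = B + λ·(D−B); A is affine-linear in λ
3. S is the midpoint of GL ⇒ S = (2, 1/2)
Every point depending on A is an affine combination of A and λ-independent points, so each such coordinate is linear in λ; the λ² term in each signed area is a multiple of (D−B)×(D−B) = 0, so 2·[BSL] and 2·[GLA] are each linear in λ. Evaluating at λ=0 and λ=1:
  2·[BSL] = 2,   2·[GLA] = −λ + 4
So [BSL]:[GLA] = (2) / (−λ + 4). Setting this equal to 14/23:
  2 = 14/23·(−λ + 4)  ⇒  λ = 5/7
Then r = λ/(1−λ) = (5/7)/(2/7) = 5/2. Check: with r = 5/2, A = (5/7, 0) and [BSL]:[GLA] = 14/23 as required.

r = 5/2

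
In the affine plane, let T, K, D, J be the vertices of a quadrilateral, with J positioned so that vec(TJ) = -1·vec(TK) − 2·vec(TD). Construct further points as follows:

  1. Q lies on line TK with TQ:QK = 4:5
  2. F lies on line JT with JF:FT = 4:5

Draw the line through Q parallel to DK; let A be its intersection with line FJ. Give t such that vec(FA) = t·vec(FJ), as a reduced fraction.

Assign T = (0, 0), K = (1, 0), D = (0, 1), J = (-1, -2) — the answer is frame-independent, so this choice is without loss of generality.
1. Q lies on line TK with TQ:QK = 4:5 ⇒ Q = (4/9, 0)
2. F lies on line JT with JF:FT = 4:5 ⇒ F = (-5/9, -10/9)
through Q parallel to DK: direction (1, -1); meets FJ at A = (4/27, 8/27)
A = F + t·(J−F) with t = -19/12

t = -19/12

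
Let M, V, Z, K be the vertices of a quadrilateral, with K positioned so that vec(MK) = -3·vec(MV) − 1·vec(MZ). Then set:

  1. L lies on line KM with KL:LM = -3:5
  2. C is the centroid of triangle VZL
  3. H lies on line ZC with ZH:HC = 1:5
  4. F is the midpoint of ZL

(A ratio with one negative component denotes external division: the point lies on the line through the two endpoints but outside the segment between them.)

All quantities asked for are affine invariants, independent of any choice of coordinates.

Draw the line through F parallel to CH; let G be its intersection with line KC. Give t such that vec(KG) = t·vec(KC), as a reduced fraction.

t = -10

Choose coordinates M = (0, 0), V = (1, 0), Z = (0, 1), K = (-3, -1).
1. L lies on line KM with KL:LM = -3:5 ⇒ L = (-15/2, -5/2)
2. C is the centroid of triangle VZL ⇒ C = (-13/6, -1/2)
3. H lies on line ZC with ZH:HC = 1:5 ⇒ H = (-13/36, 3/4)
4. F is the midpoint of ZL ⇒ F = (-15/4, -3/4)
through F parallel to CH: direction (65/36, 5/4); meets KC at G = (-34/3, -6)
G = K + t·(C−K) with t = -10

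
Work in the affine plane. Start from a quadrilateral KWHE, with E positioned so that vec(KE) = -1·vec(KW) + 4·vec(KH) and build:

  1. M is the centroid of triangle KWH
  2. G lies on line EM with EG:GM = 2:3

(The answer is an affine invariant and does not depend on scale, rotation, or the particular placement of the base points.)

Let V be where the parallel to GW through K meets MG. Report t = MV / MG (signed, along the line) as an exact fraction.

t = -10/9

Assign K = (0, 0), W = (1, 0), H = (0, 1), E = (-1, 4) — the answer is frame-independent, so this choice is without loss of generality.
1. M is the centroid of triangle KWH ⇒ M = (1/3, 1/3)
2. G lies on line EM with EG:GM = 2:3 ⇒ G = (-7/15, 38/15)
through K parallel to GW: direction (22/15, -38/15); meets MG at V = (11/9, -19/9)
V = M + t·(G−M) with t = -10/9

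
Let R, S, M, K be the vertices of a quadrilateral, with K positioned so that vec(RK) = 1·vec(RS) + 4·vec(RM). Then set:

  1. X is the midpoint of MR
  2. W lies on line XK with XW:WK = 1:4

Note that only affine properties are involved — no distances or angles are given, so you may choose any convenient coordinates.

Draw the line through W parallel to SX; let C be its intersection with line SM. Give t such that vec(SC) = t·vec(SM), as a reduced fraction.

t = 8/5

Work in coordinates with R = (0, 0), S = (1, 0), M = (0, 1), K = (1, 4).
1. X is the midpoint of MR ⇒ X = (0, 1/2)
2. W lies on line XK with XW:WK = 1:4 ⇒ W = (1/5, 6/5)
through W parallel to SX: direction (-1, 1/2); meets SM at C = (-3/5, 8/5)
C = S + t·(M−S) with t = 8/5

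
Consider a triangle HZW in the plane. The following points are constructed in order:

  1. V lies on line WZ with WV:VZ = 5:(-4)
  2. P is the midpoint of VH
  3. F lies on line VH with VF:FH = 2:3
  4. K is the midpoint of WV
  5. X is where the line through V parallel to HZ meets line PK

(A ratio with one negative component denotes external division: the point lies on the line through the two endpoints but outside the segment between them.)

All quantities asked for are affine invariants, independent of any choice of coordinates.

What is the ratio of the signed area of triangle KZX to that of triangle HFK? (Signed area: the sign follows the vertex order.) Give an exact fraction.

[KZX]:[HFK] = 5/2

Choose coordinates H = (0, 0), Z = (1, 0), W = (0, 1).
1. V lies on line WZ with WV:VZ = 5:(-4) ⇒ V = (5, -4)
2. P is the midpoint of VH ⇒ P = (5/2, -2)
3. F lies on line VH with VF:FH = 2:3 ⇒ F = (3, -12/5)
4. K is the midpoint of WV ⇒ K = (5/2, -3/2)
5. X is where the line through V parallel to HZ meets line PK ⇒ X = (5/2, -4)
2·[KZX] = 15/4, 2·[HFK] = 3/2
[KZX]:[HFK] = 15/4:3/2 = 5/2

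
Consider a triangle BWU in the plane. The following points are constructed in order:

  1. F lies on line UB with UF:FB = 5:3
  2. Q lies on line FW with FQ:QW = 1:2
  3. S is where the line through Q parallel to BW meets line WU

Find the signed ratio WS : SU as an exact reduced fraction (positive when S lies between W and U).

Assign B = (0, 0), W = (1, 0), U = (0, 1) — the answer is frame-independent, so this choice is without loss of generality.
1. F lies on line UB with UF:FB = 5:3 ⇒ F = (0, 3/8)
2. Q lies on line FW with FQ:QW = 1:2 ⇒ Q = (1/3, 1/4)
3. S is where the line through Q parallel to BW meets line WU ⇒ S = (3/4, 1/4)
S = W + t·(U−W) with t = 1/4, so WS:SU = t:(1−t) = 1/4:3/4

WS:SU = 1/3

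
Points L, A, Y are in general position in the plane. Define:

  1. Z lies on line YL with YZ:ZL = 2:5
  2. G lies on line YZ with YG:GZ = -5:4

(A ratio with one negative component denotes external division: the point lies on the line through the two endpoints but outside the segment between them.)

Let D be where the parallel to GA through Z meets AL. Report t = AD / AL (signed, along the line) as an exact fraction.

Assign L = (0, 0), A = (1, 0), Y = (0, 1) — the answer is frame-independent, so this choice is without loss of generality.
1. Z lies on line YL with YZ:ZL = 2:5 ⇒ Z = (0, 5/7)
2. G lies on line YZ with YG:GZ = -5:4 ⇒ G = (0, -3/7)
through Z parallel to GA: direction (1, 3/7); meets AL at D = (-5/3, 0)
D = A + t·(L−A) with t = 8/3

t = 8/3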